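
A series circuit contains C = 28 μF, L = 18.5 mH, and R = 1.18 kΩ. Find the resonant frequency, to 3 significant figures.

221 Hz

ω₀ = 1/√(LC) = 1/√(0.0185 × 2.8e-05) = 1389 rad/s
f₀ = ω₀/(2π) = 221 Hz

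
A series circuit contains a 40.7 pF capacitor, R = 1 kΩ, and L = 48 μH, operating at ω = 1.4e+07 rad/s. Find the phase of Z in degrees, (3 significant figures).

X_L = ωL = 672 Ω
X_C = 1/(ωC) = 1760 Ω
Net reactance X = X_L − X_C = -1080 Ω
Z = 1000 − j1080 Ω
|Z| = √(1000² + 1080²) = 1470 Ω
∠Z = arctan(-1080/1000) = -47.3°

-47.3°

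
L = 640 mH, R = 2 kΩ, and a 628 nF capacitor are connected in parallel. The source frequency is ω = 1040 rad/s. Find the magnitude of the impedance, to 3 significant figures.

1010 Ω

X_L = ωL = 666 Ω
X_C = 1/(ωC) = 1530 Ω
Parallel: admittances add. Y = 1/R + 1/(jωL) + jωC
Y = (0.000500 − j0.000849) S
|Y| = 0.000986 S → |Z| = 1/|Y| = 1010 Ω, ∠Z = −∠Y = 59.5°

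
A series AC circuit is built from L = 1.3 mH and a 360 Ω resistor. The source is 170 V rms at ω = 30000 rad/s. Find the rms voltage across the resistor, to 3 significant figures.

X_L = ωL = 39.0 Ω
Z = 360 + j39.0 Ω
|Z| = √(360² + 39.0²) = 362 Ω
I = V/|Z| = 469 mA
V_R = I·|Z_R| = 0.469 × 360 = 169 V

169 V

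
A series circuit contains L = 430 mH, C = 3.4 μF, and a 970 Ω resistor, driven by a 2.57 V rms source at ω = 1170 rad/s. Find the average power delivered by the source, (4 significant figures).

X_L = ωL = 503.1 Ω
X_C = 1/(ωC) = 251.4 Ω
Net reactance X = X_L − X_C = 251.7 Ω
Z = 970.0 + j251.7 Ω
|Z| = √(970.0² + 251.7²) = 1002 Ω
∠Z = arctan(251.7/970.0) = 14.55°
I = V/|Z| = 2.565 mA
P = VI cos φ = 2.57 × 0.002565 × cos(14.55°) = 6.380 mW

6.380 mW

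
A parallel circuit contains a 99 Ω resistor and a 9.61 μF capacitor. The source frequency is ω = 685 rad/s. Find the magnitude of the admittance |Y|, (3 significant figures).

X_C = 1/(ωC) = 152 Ω
Parallel: admittances add. Y = 1/R + jωC
Y = (0.0101 + j0.00658) S
|Y| = 0.0121 S → |Z| = 1/|Y| = 82.9 Ω, ∠Z = −∠Y = -33.1°

12.1 mS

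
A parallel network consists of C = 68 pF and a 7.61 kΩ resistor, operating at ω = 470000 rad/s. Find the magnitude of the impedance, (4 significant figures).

X_C = 1/(ωC) = 31290 Ω
Parallel: admittances add. Y = 1/R + jωC
Y = (0.0001314 + j3.196e-05) S
|Y| = 0.0001352 S → |Z| = 1/|Y| = 7394 Ω, ∠Z = −∠Y = -13.67°

7394 Ω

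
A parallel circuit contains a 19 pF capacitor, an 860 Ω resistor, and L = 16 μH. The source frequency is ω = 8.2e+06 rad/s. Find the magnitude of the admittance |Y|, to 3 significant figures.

7.56 mS

X_L = ωL = 131 Ω
X_C = 1/(ωC) = 6420 Ω
Parallel: admittances add. Y = 1/R + 1/(jωL) + jωC
Y = (0.00116 − j0.00747) S
|Y| = 0.00756 S → |Z| = 1/|Y| = 132 Ω, ∠Z = −∠Y = 81.1°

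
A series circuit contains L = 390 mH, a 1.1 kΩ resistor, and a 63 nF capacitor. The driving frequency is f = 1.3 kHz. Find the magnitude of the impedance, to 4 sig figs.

ω = 2πf = 8168 rad/s
X_L = ωL = 3186 Ω
X_C = 1/(ωC) = 1943 Ω
Net reactance X = X_L − X_C = 1242 Ω
Z = 1100 + j1242 Ω
|Z| = √(1100² + 1242²) = 1659 Ω

1659 Ω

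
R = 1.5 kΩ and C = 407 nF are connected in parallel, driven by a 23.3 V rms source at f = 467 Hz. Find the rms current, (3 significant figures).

31.9 mA

ω = 2πf = 2934 rad/s
X_C = 1/(ωC) = 837 Ω
Parallel: admittances add. Y = 1/R + jωC
Y = (0.000667 + j0.00119) S
|Y| = 0.00137 S → |Z| = 1/|Y| = 731 Ω, ∠Z = −∠Y = -60.8°
I = V/|Z| = 23.3/731 = 31.9 mA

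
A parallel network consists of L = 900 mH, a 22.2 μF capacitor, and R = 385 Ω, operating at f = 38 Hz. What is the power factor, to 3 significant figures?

0.970

ω = 2πf = 238.8 rad/s
X_L = ωL = 215 Ω
X_C = 1/(ωC) = 189 Ω
Parallel: admittances add. Y = 1/R + 1/(jωL) + jωC
Y = (0.00260 + j0.000647) S
|Y| = 0.00268 S → |Z| = 1/|Y| = 374 Ω, ∠Z = −∠Y = -14.0°
cos φ = cos(-14.0°) = 0.970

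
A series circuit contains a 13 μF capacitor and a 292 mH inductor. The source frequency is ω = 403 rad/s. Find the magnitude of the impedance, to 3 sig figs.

X_L = ωL = 118 Ω
X_C = 1/(ωC) = 191 Ω
Net reactance X = X_L − X_C = -73.2 Ω
Z = − j73.2 Ω
|Z| = √(0² + 73.2²) = 73.2 Ω

73.2 Ω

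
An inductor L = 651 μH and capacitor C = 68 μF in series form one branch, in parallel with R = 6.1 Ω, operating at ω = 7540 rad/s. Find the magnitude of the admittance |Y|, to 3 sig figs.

376 mS

X_L = ωL = 4.91 Ω
X_C = 1/(ωC) = 1.95 Ω
Branch 1: Z₁ = R = 6.10 Ω
Branch 2 (series LC): Z₂ = j(X_L − X_C) = j2.96 Ω
Parallel: Z = Z₁Z₂/(Z₁+Z₂), |Z| = 2.66 Ω, ∠Z = 64.1°
|Y| = 1/|Z| = 376 mS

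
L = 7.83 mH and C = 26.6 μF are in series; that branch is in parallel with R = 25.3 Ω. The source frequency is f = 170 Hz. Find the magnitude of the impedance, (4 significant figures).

18.41 Ω

ω = 2πf = 1068 rad/s
X_L = ωL = 8.364 Ω
X_C = 1/(ωC) = 35.20 Ω
Branch 1: Z₁ = R = 25.30 Ω
Branch 2 (series LC): Z₂ = j(X_L − X_C) = −j26.83 Ω
Parallel: Z = Z₁Z₂/(Z₁+Z₂), |Z| = 18.41 Ω, ∠Z = -43.32°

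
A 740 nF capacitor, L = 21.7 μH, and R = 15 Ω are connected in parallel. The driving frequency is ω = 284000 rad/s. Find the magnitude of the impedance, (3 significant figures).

12.2 Ω

X_L = ωL = 6.16 Ω
X_C = 1/(ωC) = 4.76 Ω
Parallel: admittances add. Y = 1/R + 1/(jωL) + jωC
Y = (0.0667 + j0.0479) S
|Y| = 0.0821 S → |Z| = 1/|Y| = 12.2 Ω, ∠Z = −∠Y = -35.7°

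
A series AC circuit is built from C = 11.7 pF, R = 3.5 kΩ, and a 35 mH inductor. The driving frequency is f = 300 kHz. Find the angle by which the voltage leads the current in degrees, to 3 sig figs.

80.4°

ω = 2πf = 1.885e+06 rad/s
X_L = ωL = 66000 Ω
X_C = 1/(ωC) = 45300 Ω
Net reactance X = X_L − X_C = 20600 Ω
Z = 3500 + j20600 Ω
|Z| = √(3500² + 20600²) = 20900 Ω
∠Z = arctan(20600/3500) = 80.4°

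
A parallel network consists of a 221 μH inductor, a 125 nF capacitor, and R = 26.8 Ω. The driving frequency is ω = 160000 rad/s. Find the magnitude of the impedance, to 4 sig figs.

X_L = ωL = 35.36 Ω
X_C = 1/(ωC) = 50.00 Ω
Parallel: admittances add. Y = 1/R + 1/(jωL) + jωC
Y = (0.03731 − j0.008281) S
|Y| = 0.03822 S → |Z| = 1/|Y| = 26.16 Ω, ∠Z = −∠Y = 12.51°

26.16 Ω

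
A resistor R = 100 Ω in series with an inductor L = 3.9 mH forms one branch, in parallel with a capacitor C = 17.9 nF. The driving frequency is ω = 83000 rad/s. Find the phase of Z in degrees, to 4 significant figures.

56.86°

X_L = ωL = 323.7 Ω
X_C = 1/(ωC) = 673.1 Ω
Branch 1 (R+jX_L): Z₁ = 100.0 + j323.7 Ω, |Z₁| = 338.8 Ω
Branch 2 (−jX_C): Z₂ = −j673.1 Ω
Parallel: Z = Z₁Z₂/(Z₁+Z₂), |Z| = 627.5 Ω, ∠Z = 56.86°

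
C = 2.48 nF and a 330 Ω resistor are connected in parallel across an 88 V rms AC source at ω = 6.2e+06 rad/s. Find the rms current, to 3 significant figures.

1.38 A

X_C = 1/(ωC) = 65.0 Ω
Parallel: admittances add. Y = 1/R + jωC
Y = (0.00303 + j0.0154) S
|Y| = 0.0157 S → |Z| = 1/|Y| = 63.8 Ω, ∠Z = −∠Y = -78.9°
I = V/|Z| = 88/63.8 = 1.38 A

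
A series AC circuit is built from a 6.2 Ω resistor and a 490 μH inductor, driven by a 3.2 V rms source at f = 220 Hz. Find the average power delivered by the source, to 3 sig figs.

ω = 2πf = 1382 rad/s
X_L = ωL = 0.677 Ω
Z = 6.20 + j0.677 Ω
|Z| = √(6.20² + 0.677²) = 6.24 Ω
∠Z = arctan(0.677/6.20) = 6.23°
I = V/|Z| = 513 mA
P = VI cos φ = 3.2 × 0.513 × cos(6.23°) = 1.63 W

1.63 W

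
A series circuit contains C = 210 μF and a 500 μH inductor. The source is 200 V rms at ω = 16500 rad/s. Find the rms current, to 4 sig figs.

25.12 A

X_L = ωL = 8.250 Ω
X_C = 1/(ωC) = 0.2886 Ω
Net reactance X = X_L − X_C = 7.961 Ω
Z = j7.961 Ω
|Z| = √(0² + 7.961²) = 7.961 Ω
I = V/|Z| = 200/7.961 = 25.12 A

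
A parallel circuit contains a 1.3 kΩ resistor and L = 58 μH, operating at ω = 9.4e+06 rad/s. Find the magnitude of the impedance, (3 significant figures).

X_L = ωL = 545 Ω
Parallel: admittances add. Y = 1/R + 1/(jωL)
Y = (0.000769 − j0.00183) S
|Y| = 0.00199 S → |Z| = 1/|Y| = 503 Ω, ∠Z = −∠Y = 67.2°

503 Ω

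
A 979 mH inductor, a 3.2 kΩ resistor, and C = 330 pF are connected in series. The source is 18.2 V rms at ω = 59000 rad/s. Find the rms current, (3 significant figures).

2.54 mA

X_L = ωL = 57800 Ω
X_C = 1/(ωC) = 51400 Ω
Net reactance X = X_L − X_C = 6400 Ω
Z = 3200 + j6400 Ω
|Z| = √(3200² + 6400²) = 7160 Ω
I = V/|Z| = 18.2/7160 = 2.54 mA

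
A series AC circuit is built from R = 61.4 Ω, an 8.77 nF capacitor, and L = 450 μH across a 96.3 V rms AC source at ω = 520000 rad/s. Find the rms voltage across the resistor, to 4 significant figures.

93.65 V

X_L = ωL = 234.0 Ω
X_C = 1/(ωC) = 219.3 Ω
Net reactance X = X_L − X_C = 14.72 Ω
Z = 61.40 + j14.72 Ω
|Z| = √(61.40² + 14.72²) = 63.14 Ω
I = V/|Z| = 1.525 A
V_R = I·|Z_R| = 1.525 × 61.40 = 93.65 V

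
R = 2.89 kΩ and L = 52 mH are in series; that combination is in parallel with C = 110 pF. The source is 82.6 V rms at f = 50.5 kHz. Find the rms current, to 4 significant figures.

2.150 mA

ω = 2πf = 317300 rad/s
X_L = ωL = 16500 Ω
X_C = 1/(ωC) = 28650 Ω
Branch 1 (R+jX_L): Z₁ = 2890 + j16500 Ω, |Z₁| = 16750 Ω
Branch 2 (−jX_C): Z₂ = −j28650 Ω
Parallel: Z = Z₁Z₂/(Z₁+Z₂), |Z| = 38420 Ω, ∠Z = 66.69°
I = V/|Z| = 82.6/38420 = 2.150 mA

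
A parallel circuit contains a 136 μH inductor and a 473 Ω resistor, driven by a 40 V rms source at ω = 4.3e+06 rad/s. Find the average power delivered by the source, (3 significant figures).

3.38 W

X_L = ωL = 585 Ω
Parallel: admittances add. Y = 1/R + 1/(jωL)
Y = (0.00211 − j0.00171) S
|Y| = 0.00272 S → |Z| = 1/|Y| = 368 Ω, ∠Z = −∠Y = 39.0°
I = V/|Z| = 109 mA
P = VI cos φ = 40 × 0.109 × cos(39.0°) = 3.38 W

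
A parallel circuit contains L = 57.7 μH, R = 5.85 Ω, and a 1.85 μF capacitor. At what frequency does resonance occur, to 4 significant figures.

ω₀ = 1/√(LC) = 1/√(5.77e-05 × 1.85e-06) = 96790 rad/s
f₀ = ω₀/(2π) = 15.40 kHz

15.40 kHz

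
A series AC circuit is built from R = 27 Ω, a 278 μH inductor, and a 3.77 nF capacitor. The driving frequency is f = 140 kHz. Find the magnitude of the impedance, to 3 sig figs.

ω = 2πf = 879600 rad/s
X_L = ωL = 245 Ω
X_C = 1/(ωC) = 302 Ω
Net reactance X = X_L − X_C = -57.0 Ω
Z = 27.0 − j57.0 Ω
|Z| = √(27.0² + 57.0²) = 63.1 Ω

63.1 Ω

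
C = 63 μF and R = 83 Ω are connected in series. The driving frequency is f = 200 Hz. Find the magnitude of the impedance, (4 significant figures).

ω = 2πf = 1257 rad/s
X_C = 1/(ωC) = 12.63 Ω
Z = 83.00 − j12.63 Ω
|Z| = √(83.00² + 12.63²) = 83.96 Ω

83.96 Ω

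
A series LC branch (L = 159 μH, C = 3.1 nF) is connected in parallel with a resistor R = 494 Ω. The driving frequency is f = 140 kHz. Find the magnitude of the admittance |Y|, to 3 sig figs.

4.85 mS

ω = 2πf = 879600 rad/s
X_L = ωL = 140 Ω
X_C = 1/(ωC) = 367 Ω
Branch 1: Z₁ = R = 494 Ω
Branch 2 (series LC): Z₂ = j(X_L − X_C) = −j227 Ω
Parallel: Z = Z₁Z₂/(Z₁+Z₂), |Z| = 206 Ω, ∠Z = -65.3°
|Y| = 1/|Z| = 4.85 mS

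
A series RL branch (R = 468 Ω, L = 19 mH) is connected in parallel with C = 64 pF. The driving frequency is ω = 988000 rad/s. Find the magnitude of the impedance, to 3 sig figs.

99200 Ω

X_L = ωL = 18800 Ω
X_C = 1/(ωC) = 15800 Ω
Branch 1 (R+jX_L): Z₁ = 468 + j18800 Ω, |Z₁| = 18800 Ω
Branch 2 (−jX_C): Z₂ = −j15800 Ω
Parallel: Z = Z₁Z₂/(Z₁+Z₂), |Z| = 99200 Ω, ∠Z = -82.4°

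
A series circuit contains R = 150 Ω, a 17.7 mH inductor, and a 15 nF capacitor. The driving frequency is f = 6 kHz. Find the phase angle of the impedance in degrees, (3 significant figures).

-82.2°

ω = 2πf = 37700 rad/s
X_L = ωL = 667 Ω
X_C = 1/(ωC) = 1770 Ω
Net reactance X = X_L − X_C = -1100 Ω
Z = 150 − j1100 Ω
|Z| = √(150² + 1100²) = 1110 Ω
∠Z = arctan(-1100/150) = -82.2°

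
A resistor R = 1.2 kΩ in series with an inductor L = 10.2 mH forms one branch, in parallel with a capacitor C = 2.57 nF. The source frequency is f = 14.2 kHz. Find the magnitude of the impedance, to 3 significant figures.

ω = 2πf = 89220 rad/s
X_L = ωL = 910 Ω
X_C = 1/(ωC) = 4360 Ω
Branch 1 (R+jX_L): Z₁ = 1200 + j910 Ω, |Z₁| = 1510 Ω
Branch 2 (−jX_C): Z₂ = −j4360 Ω
Parallel: Z = Z₁Z₂/(Z₁+Z₂), |Z| = 1800 Ω, ∠Z = 18.0°

1800 Ω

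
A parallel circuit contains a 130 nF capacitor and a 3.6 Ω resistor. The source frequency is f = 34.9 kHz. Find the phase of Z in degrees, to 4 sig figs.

ω = 2πf = 219300 rad/s
X_C = 1/(ωC) = 35.08 Ω
Parallel: admittances add. Y = 1/R + jωC
Y = (0.2778 + j0.02851) S
|Y| = 0.2792 S → |Z| = 1/|Y| = 3.581 Ω, ∠Z = −∠Y = -5.859°

-5.859°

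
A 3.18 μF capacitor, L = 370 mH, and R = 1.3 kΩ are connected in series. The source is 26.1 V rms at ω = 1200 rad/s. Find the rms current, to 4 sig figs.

19.88 mA

X_L = ωL = 444.0 Ω
X_C = 1/(ωC) = 262.1 Ω
Net reactance X = X_L − X_C = 181.9 Ω
Z = 1300 + j181.9 Ω
|Z| = √(1300² + 181.9²) = 1313 Ω
I = V/|Z| = 26.1/1313 = 19.88 mA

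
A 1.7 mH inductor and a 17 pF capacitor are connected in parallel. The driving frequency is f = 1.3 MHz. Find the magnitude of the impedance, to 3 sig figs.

ω = 2πf = 8.168e+06 rad/s
X_L = ωL = 13900 Ω
X_C = 1/(ωC) = 7200 Ω
Parallel: admittances add. Y = 1/(jωL) + jωC
Y = (0 + j6.68e-05) S
|Y| = 6.68e-05 S → |Z| = 1/|Y| = 15000 Ω, ∠Z = −∠Y = -90.0°

15000 Ω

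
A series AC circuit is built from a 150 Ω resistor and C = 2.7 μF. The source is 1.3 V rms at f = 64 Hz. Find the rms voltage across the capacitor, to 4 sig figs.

1.283 V

ω = 2πf = 402.1 rad/s
X_C = 1/(ωC) = 921.0 Ω
Z = 150.0 − j921.0 Ω
|Z| = √(150.0² + 921.0²) = 933.2 Ω
I = V/|Z| = 1.393 mA
V_C = I·|Z_C| = 0.001393 × 921.0 = 1.283 V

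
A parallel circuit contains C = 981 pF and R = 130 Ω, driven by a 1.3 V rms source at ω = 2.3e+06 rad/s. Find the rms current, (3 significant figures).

X_C = 1/(ωC) = 443 Ω
Parallel: admittances add. Y = 1/R + jωC
Y = (0.00769 + j0.00226) S
|Y| = 0.00802 S → |Z| = 1/|Y| = 125 Ω, ∠Z = −∠Y = -16.3°
I = V/|Z| = 1.3/125 = 10.4 mA

10.4 mA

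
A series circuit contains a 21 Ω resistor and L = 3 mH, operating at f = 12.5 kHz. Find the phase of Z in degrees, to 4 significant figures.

ω = 2πf = 78540 rad/s
X_L = ωL = 235.6 Ω
Z = 21.00 + j235.6 Ω
|Z| = √(21.00² + 235.6²) = 236.6 Ω
∠Z = arctan(235.6/21.00) = 84.91°

84.91°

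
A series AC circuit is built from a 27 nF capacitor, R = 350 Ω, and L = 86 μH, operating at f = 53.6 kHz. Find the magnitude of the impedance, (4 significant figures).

359.3 Ω

ω = 2πf = 336800 rad/s
X_L = ωL = 28.96 Ω
X_C = 1/(ωC) = 110.0 Ω
Net reactance X = X_L − X_C = -81.01 Ω
Z = 350.0 − j81.01 Ω
|Z| = √(350.0² + 81.01²) = 359.3 Ω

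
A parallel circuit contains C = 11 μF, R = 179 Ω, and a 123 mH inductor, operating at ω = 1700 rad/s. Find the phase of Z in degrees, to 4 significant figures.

X_L = ωL = 209.1 Ω
X_C = 1/(ωC) = 53.48 Ω
Parallel: admittances add. Y = 1/R + 1/(jωL) + jωC
Y = (0.005587 + j0.01392) S
|Y| = 0.01500 S → |Z| = 1/|Y| = 66.68 Ω, ∠Z = −∠Y = -68.13°

-68.13°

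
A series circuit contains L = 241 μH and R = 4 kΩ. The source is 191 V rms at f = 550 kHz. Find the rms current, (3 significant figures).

ω = 2πf = 3.456e+06 rad/s
X_L = ωL = 833 Ω
Z = 4000 + j833 Ω
|Z| = √(4000² + 833²) = 4090 Ω
I = V/|Z| = 191/4090 = 46.7 mA

46.7 mA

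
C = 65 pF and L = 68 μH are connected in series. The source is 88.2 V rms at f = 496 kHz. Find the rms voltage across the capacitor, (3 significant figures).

ω = 2πf = 3.116e+06 rad/s
X_L = ωL = 212 Ω
X_C = 1/(ωC) = 4940 Ω
Net reactance X = X_L − X_C = -4720 Ω
Z = − j4720 Ω
|Z| = √(0² + 4720²) = 4720 Ω
I = V/|Z| = 18.7 mA
V_C = I·|Z_C| = 0.0187 × 4940 = 92.2 V

92.2 V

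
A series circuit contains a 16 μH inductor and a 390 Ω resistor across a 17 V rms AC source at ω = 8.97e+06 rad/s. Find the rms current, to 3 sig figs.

40.9 mA

X_L = ωL = 144 Ω
Z = 390 + j144 Ω
|Z| = √(390² + 144²) = 416 Ω
I = V/|Z| = 17/416 = 40.9 mA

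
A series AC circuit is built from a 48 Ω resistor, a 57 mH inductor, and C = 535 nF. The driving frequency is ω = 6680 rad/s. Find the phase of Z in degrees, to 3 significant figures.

64.6°

X_L = ωL = 381 Ω
X_C = 1/(ωC) = 280 Ω
Net reactance X = X_L − X_C = 101 Ω
Z = 48.0 + j101 Ω
|Z| = √(48.0² + 101²) = 112 Ω
∠Z = arctan(101/48.0) = 64.6°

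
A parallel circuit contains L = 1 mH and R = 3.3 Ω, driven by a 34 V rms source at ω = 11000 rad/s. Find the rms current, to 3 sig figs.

10.8 A

X_L = ωL = 11.0 Ω
Parallel: admittances add. Y = 1/R + 1/(jωL)
Y = (0.303 − j0.0909) S
|Y| = 0.316 S → |Z| = 1/|Y| = 3.16 Ω, ∠Z = −∠Y = 16.7°
I = V/|Z| = 34/3.16 = 10.8 A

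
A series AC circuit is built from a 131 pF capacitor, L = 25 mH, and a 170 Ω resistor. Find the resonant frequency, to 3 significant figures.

ω₀ = 1/√(LC) = 1/√(0.025 × 1.31e-10) = 552600 rad/s
f₀ = ω₀/(2π) = 87.9 kHz

87.9 kHz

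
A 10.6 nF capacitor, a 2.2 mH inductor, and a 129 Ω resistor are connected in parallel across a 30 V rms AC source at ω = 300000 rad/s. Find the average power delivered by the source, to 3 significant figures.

6.98 W

X_L = ωL = 660 Ω
X_C = 1/(ωC) = 314 Ω
Parallel: admittances add. Y = 1/R + 1/(jωL) + jωC
Y = (0.00775 + j0.00166) S
|Y| = 0.00793 S → |Z| = 1/|Y| = 126 Ω, ∠Z = −∠Y = -12.1°
I = V/|Z| = 238 mA
P = VI cos φ = 30 × 0.238 × cos(-12.1°) = 6.98 W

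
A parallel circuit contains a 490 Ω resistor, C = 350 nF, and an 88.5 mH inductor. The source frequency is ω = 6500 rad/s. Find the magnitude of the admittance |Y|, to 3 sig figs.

2.11 mS

X_L = ωL = 575 Ω
X_C = 1/(ωC) = 440 Ω
Parallel: admittances add. Y = 1/R + 1/(jωL) + jωC
Y = (0.00204 + j0.000537) S
|Y| = 0.00211 S → |Z| = 1/|Y| = 474 Ω, ∠Z = −∠Y = -14.7°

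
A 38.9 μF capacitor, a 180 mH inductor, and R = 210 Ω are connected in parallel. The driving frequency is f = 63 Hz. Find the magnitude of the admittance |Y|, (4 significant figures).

4.953 mS

ω = 2πf = 395.8 rad/s
X_L = ωL = 71.25 Ω
X_C = 1/(ωC) = 64.94 Ω
Parallel: admittances add. Y = 1/R + 1/(jωL) + jωC
Y = (0.004762 + j0.001363) S
|Y| = 0.004953 S → |Z| = 1/|Y| = 201.9 Ω, ∠Z = −∠Y = -15.98°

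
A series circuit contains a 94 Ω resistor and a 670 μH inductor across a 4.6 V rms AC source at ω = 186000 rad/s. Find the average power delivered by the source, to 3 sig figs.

81.6 mW

X_L = ωL = 125 Ω
Z = 94.0 + j125 Ω
|Z| = √(94.0² + 125²) = 156 Ω
∠Z = arctan(125/94.0) = 53.0°
I = V/|Z| = 29.5 mA
P = VI cos φ = 4.6 × 0.0295 × cos(53.0°) = 81.6 mW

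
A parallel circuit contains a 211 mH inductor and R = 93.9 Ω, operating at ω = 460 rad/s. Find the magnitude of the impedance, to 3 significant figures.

X_L = ωL = 97.1 Ω
Parallel: admittances add. Y = 1/R + 1/(jωL)
Y = (0.0106 − j0.0103) S
|Y| = 0.0148 S → |Z| = 1/|Y| = 67.5 Ω, ∠Z = −∠Y = 44.1°

67.5 Ω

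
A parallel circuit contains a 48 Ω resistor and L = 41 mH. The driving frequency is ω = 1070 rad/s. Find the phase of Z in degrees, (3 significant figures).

X_L = ωL = 43.9 Ω
Parallel: admittances add. Y = 1/R + 1/(jωL)
Y = (0.0208 − j0.0228) S
|Y| = 0.0309 S → |Z| = 1/|Y| = 32.4 Ω, ∠Z = −∠Y = 47.6°

47.6°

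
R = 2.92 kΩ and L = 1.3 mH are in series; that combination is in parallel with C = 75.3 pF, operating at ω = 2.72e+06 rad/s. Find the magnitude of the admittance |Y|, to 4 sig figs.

X_L = ωL = 3536 Ω
X_C = 1/(ωC) = 4882 Ω
Branch 1 (R+jX_L): Z₁ = 2920 + j3536 Ω, |Z₁| = 4586 Ω
Branch 2 (−jX_C): Z₂ = −j4882 Ω
Parallel: Z = Z₁Z₂/(Z₁+Z₂), |Z| = 6963 Ω, ∠Z = -14.79°
|Y| = 1/|Z| = 143.6 μS

143.6 μS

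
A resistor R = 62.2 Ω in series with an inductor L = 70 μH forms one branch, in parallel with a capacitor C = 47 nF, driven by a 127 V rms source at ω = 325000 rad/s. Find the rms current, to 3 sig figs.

X_L = ωL = 22.7 Ω
X_C = 1/(ωC) = 65.5 Ω
Branch 1 (R+jX_L): Z₁ = 62.2 + j22.7 Ω, |Z₁| = 66.2 Ω
Branch 2 (−jX_C): Z₂ = −j65.5 Ω
Parallel: Z = Z₁Z₂/(Z₁+Z₂), |Z| = 57.5 Ω, ∠Z = -35.4°
I = V/|Z| = 127/57.5 = 2.21 A

2.21 A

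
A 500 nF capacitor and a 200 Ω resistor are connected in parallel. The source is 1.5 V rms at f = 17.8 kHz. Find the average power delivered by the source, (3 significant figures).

ω = 2πf = 111800 rad/s
X_C = 1/(ωC) = 17.9 Ω
Parallel: admittances add. Y = 1/R + jωC
Y = (0.00500 + j0.0559) S
|Y| = 0.0561 S → |Z| = 1/|Y| = 17.8 Ω, ∠Z = −∠Y = -84.9°
I = V/|Z| = 84.2 mA
P = VI cos φ = 1.5 × 0.0842 × cos(-84.9°) = 11.2 mW

11.2 mW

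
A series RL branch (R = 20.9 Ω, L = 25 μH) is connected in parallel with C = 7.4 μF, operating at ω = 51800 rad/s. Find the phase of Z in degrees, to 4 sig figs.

-82.86°

X_L = ωL = 1.295 Ω
X_C = 1/(ωC) = 2.609 Ω
Branch 1 (R+jX_L): Z₁ = 20.90 + j1.295 Ω, |Z₁| = 20.94 Ω
Branch 2 (−jX_C): Z₂ = −j2.609 Ω
Parallel: Z = Z₁Z₂/(Z₁+Z₂), |Z| = 2.609 Ω, ∠Z = -82.86°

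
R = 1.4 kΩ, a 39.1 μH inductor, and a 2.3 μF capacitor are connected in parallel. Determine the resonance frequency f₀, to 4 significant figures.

ω₀ = 1/√(LC) = 1/√(3.91e-05 × 2.3e-06) = 105500 rad/s
f₀ = ω₀/(2π) = 16.78 kHz

16.78 kHz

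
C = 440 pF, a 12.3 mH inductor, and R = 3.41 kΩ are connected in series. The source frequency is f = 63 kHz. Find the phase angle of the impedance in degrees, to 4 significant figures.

-14.35°

ω = 2πf = 395800 rad/s
X_L = ωL = 4869 Ω
X_C = 1/(ωC) = 5742 Ω
Net reactance X = X_L − X_C = -872.7 Ω
Z = 3410 − j872.7 Ω
|Z| = √(3410² + 872.7²) = 3520 Ω
∠Z = arctan(-872.7/3410) = -14.35°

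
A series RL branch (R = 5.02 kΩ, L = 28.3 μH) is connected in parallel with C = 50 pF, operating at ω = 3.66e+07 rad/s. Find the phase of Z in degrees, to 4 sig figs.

X_L = ωL = 1036 Ω
X_C = 1/(ωC) = 546.4 Ω
Branch 1 (R+jX_L): Z₁ = 5020 + j1036 Ω, |Z₁| = 5126 Ω
Branch 2 (−jX_C): Z₂ = −j546.4 Ω
Parallel: Z = Z₁Z₂/(Z₁+Z₂), |Z| = 555.3 Ω, ∠Z = -83.91°

-83.91°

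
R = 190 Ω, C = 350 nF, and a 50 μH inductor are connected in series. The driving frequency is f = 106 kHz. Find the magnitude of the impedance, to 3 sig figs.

ω = 2πf = 666000 rad/s
X_L = ωL = 33.3 Ω
X_C = 1/(ωC) = 4.29 Ω
Net reactance X = X_L − X_C = 29.0 Ω
Z = 190 + j29.0 Ω
|Z| = √(190² + 29.0²) = 192 Ω

192 Ω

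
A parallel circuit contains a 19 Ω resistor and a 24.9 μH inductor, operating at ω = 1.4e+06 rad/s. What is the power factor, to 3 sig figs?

X_L = ωL = 34.9 Ω
Parallel: admittances add. Y = 1/R + 1/(jωL)
Y = (0.0526 − j0.0287) S
|Y| = 0.0599 S → |Z| = 1/|Y| = 16.7 Ω, ∠Z = −∠Y = 28.6°
cos φ = cos(28.6°) = 0.878

0.878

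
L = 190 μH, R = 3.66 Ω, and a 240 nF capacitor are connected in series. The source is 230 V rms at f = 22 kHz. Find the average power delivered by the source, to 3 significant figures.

6.81 kW

ω = 2πf = 138200 rad/s
X_L = ωL = 26.3 Ω
X_C = 1/(ωC) = 30.1 Ω
Net reactance X = X_L − X_C = -3.88 Ω
Z = 3.66 − j3.88 Ω
|Z| = √(3.66² + 3.88²) = 5.33 Ω
∠Z = arctan(-3.88/3.66) = -46.7°
I = V/|Z| = 43.1 A
P = VI cos φ = 230 × 43.1 × cos(-46.7°) = 6.81 kW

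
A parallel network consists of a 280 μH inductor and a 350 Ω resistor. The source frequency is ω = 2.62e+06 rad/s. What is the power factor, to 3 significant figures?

X_L = ωL = 734 Ω
Parallel: admittances add. Y = 1/R + 1/(jωL)
Y = (0.00286 − j0.00136) S
|Y| = 0.00317 S → |Z| = 1/|Y| = 316 Ω, ∠Z = −∠Y = 25.5°
cos φ = cos(25.5°) = 0.903

0.903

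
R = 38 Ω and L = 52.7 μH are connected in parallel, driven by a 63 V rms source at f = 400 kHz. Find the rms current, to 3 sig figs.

1.72 A

ω = 2πf = 2.513e+06 rad/s
X_L = ωL = 132 Ω
Parallel: admittances add. Y = 1/R + 1/(jωL)
Y = (0.0263 − j0.00755) S
|Y| = 0.0274 S → |Z| = 1/|Y| = 36.5 Ω, ∠Z = −∠Y = 16.0°
I = V/|Z| = 63/36.5 = 1.72 A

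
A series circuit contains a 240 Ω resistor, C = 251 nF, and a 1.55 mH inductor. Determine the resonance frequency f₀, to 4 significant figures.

8.069 kHz

ω₀ = 1/√(LC) = 1/√(0.00155 × 2.51e-07) = 50700 rad/s
f₀ = ω₀/(2π) = 8.069 kHz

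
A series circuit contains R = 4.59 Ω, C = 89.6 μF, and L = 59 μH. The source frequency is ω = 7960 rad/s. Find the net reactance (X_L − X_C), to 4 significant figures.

X_L = ωL = 0.4696 Ω
X_C = 1/(ωC) = 1.402 Ω
X = 0.4696 − 1.402 = -0.9325 Ω

-0.9325 Ω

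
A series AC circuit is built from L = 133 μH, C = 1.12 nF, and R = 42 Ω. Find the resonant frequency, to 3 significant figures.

ω₀ = 1/√(LC) = 1/√(0.000133 × 1.12e-09) = 2.591e+06 rad/s
f₀ = ω₀/(2π) = 412 kHz

412 kHz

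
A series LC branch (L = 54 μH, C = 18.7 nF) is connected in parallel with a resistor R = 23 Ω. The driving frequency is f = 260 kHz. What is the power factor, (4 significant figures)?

0.9238

ω = 2πf = 1.634e+06 rad/s
X_L = ωL = 88.22 Ω
X_C = 1/(ωC) = 32.73 Ω
Branch 1: Z₁ = R = 23.00 Ω
Branch 2 (series LC): Z₂ = j(X_L − X_C) = j55.48 Ω
Parallel: Z = Z₁Z₂/(Z₁+Z₂), |Z| = 21.25 Ω, ∠Z = 22.52°
cos φ = cos(22.52°) = 0.9238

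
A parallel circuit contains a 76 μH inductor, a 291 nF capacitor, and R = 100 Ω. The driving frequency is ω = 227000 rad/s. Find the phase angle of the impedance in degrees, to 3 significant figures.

X_L = ωL = 17.3 Ω
X_C = 1/(ωC) = 15.1 Ω
Parallel: admittances add. Y = 1/R + 1/(jωL) + jωC
Y = (0.0100 + j0.00809) S
|Y| = 0.0129 S → |Z| = 1/|Y| = 77.7 Ω, ∠Z = −∠Y = -39.0°

-39.0°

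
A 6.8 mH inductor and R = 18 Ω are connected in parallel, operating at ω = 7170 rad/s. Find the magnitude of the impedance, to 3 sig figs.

16.9 Ω

X_L = ωL = 48.8 Ω
Parallel: admittances add. Y = 1/R + 1/(jωL)
Y = (0.0556 − j0.0205) S
|Y| = 0.0592 S → |Z| = 1/|Y| = 16.9 Ω, ∠Z = −∠Y = 20.3°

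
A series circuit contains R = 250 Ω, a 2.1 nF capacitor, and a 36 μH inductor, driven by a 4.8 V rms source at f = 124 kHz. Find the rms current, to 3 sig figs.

ω = 2πf = 779100 rad/s
X_L = ωL = 28.0 Ω
X_C = 1/(ωC) = 611 Ω
Net reactance X = X_L − X_C = -583 Ω
Z = 250 − j583 Ω
|Z| = √(250² + 583²) = 634 Ω
I = V/|Z| = 4.8/634 = 7.57 mA

7.57 mA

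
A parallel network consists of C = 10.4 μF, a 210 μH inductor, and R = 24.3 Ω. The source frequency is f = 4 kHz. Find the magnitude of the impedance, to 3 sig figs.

ω = 2πf = 25130 rad/s
X_L = ωL = 5.28 Ω
X_C = 1/(ωC) = 3.83 Ω
Parallel: admittances add. Y = 1/R + 1/(jωL) + jωC
Y = (0.0412 + j0.0719) S
|Y| = 0.0829 S → |Z| = 1/|Y| = 12.1 Ω, ∠Z = −∠Y = -60.2°

12.1 Ω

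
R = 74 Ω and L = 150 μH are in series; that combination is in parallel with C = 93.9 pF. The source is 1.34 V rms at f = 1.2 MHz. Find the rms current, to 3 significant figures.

ω = 2πf = 7.54e+06 rad/s
X_L = ωL = 1130 Ω
X_C = 1/(ωC) = 1410 Ω
Branch 1 (R+jX_L): Z₁ = 74.0 + j1130 Ω, |Z₁| = 1130 Ω
Branch 2 (−jX_C): Z₂ = −j1410 Ω
Parallel: Z = Z₁Z₂/(Z₁+Z₂), |Z| = 5500 Ω, ∠Z = 71.5°
I = V/|Z| = 1.34/5500 = 244 μA

244 μA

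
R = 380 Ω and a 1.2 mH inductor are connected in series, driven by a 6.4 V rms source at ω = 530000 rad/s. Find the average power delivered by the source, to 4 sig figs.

X_L = ωL = 636.0 Ω
Z = 380.0 + j636.0 Ω
|Z| = √(380.0² + 636.0²) = 740.9 Ω
∠Z = arctan(636.0/380.0) = 59.14°
I = V/|Z| = 8.638 mA
P = VI cos φ = 6.4 × 0.008638 × cos(59.14°) = 28.36 mW

28.36 mW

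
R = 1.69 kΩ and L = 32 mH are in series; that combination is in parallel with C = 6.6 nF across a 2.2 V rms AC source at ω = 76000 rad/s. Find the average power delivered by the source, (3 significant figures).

933 μW

X_L = ωL = 2430 Ω
X_C = 1/(ωC) = 1990 Ω
Branch 1 (R+jX_L): Z₁ = 1690 + j2430 Ω, |Z₁| = 2960 Ω
Branch 2 (−jX_C): Z₂ = −j1990 Ω
Parallel: Z = Z₁Z₂/(Z₁+Z₂), |Z| = 3380 Ω, ∠Z = -49.3°
I = V/|Z| = 651 μA
P = VI cos φ = 2.2 × 0.000651 × cos(-49.3°) = 933 μW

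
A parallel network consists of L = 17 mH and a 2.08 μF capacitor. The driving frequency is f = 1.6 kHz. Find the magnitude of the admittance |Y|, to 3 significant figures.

ω = 2πf = 10050 rad/s
X_L = ωL = 171 Ω
X_C = 1/(ωC) = 47.8 Ω
Parallel: admittances add. Y = 1/(jωL) + jωC
Y = (0 + j0.0151) S
|Y| = 0.0151 S → |Z| = 1/|Y| = 66.4 Ω, ∠Z = −∠Y = -90.0°

15.1 mS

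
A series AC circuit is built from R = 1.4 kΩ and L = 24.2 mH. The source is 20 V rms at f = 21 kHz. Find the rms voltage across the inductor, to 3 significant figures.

18.3 V

ω = 2πf = 131900 rad/s
X_L = ωL = 3190 Ω
Z = 1400 + j3190 Ω
|Z| = √(1400² + 3190²) = 3490 Ω
I = V/|Z| = 5.74 mA
V_L = I·|Z_L| = 0.00574 × 3190 = 18.3 V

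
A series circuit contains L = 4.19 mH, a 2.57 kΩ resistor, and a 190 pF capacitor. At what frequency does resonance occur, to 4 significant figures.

178.4 kHz

ω₀ = 1/√(LC) = 1/√(0.00419 × 1.9e-10) = 1.121e+06 rad/s
f₀ = ω₀/(2π) = 178.4 kHz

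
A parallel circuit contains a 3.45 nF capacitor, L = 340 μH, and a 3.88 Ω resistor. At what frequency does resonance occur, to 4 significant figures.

147.0 kHz

ω₀ = 1/√(LC) = 1/√(0.00034 × 3.45e-09) = 923300 rad/s
f₀ = ω₀/(2π) = 147.0 kHz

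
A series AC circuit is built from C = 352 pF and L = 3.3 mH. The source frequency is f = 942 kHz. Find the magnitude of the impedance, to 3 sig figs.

ω = 2πf = 5.919e+06 rad/s
X_L = ωL = 19500 Ω
X_C = 1/(ωC) = 480 Ω
Net reactance X = X_L − X_C = 19100 Ω
Z = j19100 Ω
|Z| = √(0² + 19100²) = 19100 Ω

19100 Ω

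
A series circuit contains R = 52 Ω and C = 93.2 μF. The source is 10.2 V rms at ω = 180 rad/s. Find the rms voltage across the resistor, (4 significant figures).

X_C = 1/(ωC) = 59.61 Ω
Z = 52.00 − j59.61 Ω
|Z| = √(52.00² + 59.61²) = 79.10 Ω
I = V/|Z| = 128.9 mA
V_R = I·|Z_R| = 0.1289 × 52.00 = 6.705 V

6.705 V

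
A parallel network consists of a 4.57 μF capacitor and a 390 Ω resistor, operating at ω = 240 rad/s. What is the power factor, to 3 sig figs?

X_C = 1/(ωC) = 912 Ω
Parallel: admittances add. Y = 1/R + jωC
Y = (0.00256 + j0.00110) S
|Y| = 0.00279 S → |Z| = 1/|Y| = 359 Ω, ∠Z = −∠Y = -23.2°
cos φ = cos(-23.2°) = 0.919

0.919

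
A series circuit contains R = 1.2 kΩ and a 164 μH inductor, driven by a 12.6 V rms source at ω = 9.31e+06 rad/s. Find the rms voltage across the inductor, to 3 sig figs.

X_L = ωL = 1530 Ω
Z = 1200 + j1530 Ω
|Z| = √(1200² + 1530²) = 1940 Ω
I = V/|Z| = 6.49 mA
V_L = I·|Z_L| = 0.00649 × 1530 = 9.91 V

9.91 V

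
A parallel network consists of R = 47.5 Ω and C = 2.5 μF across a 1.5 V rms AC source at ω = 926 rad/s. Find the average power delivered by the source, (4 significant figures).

X_C = 1/(ωC) = 432.0 Ω
Parallel: admittances add. Y = 1/R + jωC
Y = (0.02105 + j0.002315) S
|Y| = 0.02118 S → |Z| = 1/|Y| = 47.22 Ω, ∠Z = −∠Y = -6.275°
I = V/|Z| = 31.77 mA
P = VI cos φ = 1.5 × 0.03177 × cos(-6.275°) = 47.37 mW

47.37 mW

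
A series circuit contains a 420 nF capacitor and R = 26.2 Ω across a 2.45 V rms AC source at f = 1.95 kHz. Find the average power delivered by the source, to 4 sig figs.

ω = 2πf = 12250 rad/s
X_C = 1/(ωC) = 194.3 Ω
Z = 26.20 − j194.3 Ω
|Z| = √(26.20² + 194.3²) = 196.1 Ω
∠Z = arctan(-194.3/26.20) = -82.32°
I = V/|Z| = 12.49 mA
P = VI cos φ = 2.45 × 0.01249 × cos(-82.32°) = 4.090 mW

4.090 mW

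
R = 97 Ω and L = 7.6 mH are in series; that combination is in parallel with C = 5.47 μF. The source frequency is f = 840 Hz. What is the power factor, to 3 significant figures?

0.329

ω = 2πf = 5278 rad/s
X_L = ωL = 40.1 Ω
X_C = 1/(ωC) = 34.6 Ω
Branch 1 (R+jX_L): Z₁ = 97.0 + j40.1 Ω, |Z₁| = 105 Ω
Branch 2 (−jX_C): Z₂ = −j34.6 Ω
Parallel: Z = Z₁Z₂/(Z₁+Z₂), |Z| = 37.4 Ω, ∠Z = -70.8°
cos φ = cos(-70.8°) = 0.329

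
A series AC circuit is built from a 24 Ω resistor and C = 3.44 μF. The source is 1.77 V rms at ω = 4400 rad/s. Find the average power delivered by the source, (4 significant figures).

15.22 mW

X_C = 1/(ωC) = 66.07 Ω
Z = 24.00 − j66.07 Ω
|Z| = √(24.00² + 66.07²) = 70.29 Ω
∠Z = arctan(-66.07/24.00) = -70.04°
I = V/|Z| = 25.18 mA
P = VI cos φ = 1.77 × 0.02518 × cos(-70.04°) = 15.22 mW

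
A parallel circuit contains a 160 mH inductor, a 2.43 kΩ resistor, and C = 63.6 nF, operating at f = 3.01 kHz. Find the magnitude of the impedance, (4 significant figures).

ω = 2πf = 18910 rad/s
X_L = ωL = 3026 Ω
X_C = 1/(ωC) = 831.4 Ω
Parallel: admittances add. Y = 1/R + 1/(jωL) + jωC
Y = (0.0004115 + j0.0008724) S
|Y| = 0.0009646 S → |Z| = 1/|Y| = 1037 Ω, ∠Z = −∠Y = -64.75°

1037 Ω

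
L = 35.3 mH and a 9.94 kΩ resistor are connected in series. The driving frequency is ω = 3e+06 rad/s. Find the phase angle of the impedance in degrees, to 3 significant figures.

84.6°

X_L = ωL = 106000 Ω
Z = 9940 + j106000 Ω
|Z| = √(9940² + 106000²) = 106000 Ω
∠Z = arctan(106000/9940) = 84.6°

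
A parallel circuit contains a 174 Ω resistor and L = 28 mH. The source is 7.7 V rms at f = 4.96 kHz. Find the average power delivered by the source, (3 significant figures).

ω = 2πf = 31160 rad/s
X_L = ωL = 873 Ω
Parallel: admittances add. Y = 1/R + 1/(jωL)
Y = (0.00575 − j0.00115) S
|Y| = 0.00586 S → |Z| = 1/|Y| = 171 Ω, ∠Z = −∠Y = 11.3°
I = V/|Z| = 45.1 mA
P = VI cos φ = 7.7 × 0.0451 × cos(11.3°) = 341 mW

341 mW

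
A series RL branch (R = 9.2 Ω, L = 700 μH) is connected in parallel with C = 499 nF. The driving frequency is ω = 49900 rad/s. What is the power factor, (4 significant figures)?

X_L = ωL = 34.93 Ω
X_C = 1/(ωC) = 40.16 Ω
Branch 1 (R+jX_L): Z₁ = 9.200 + j34.93 Ω, |Z₁| = 36.12 Ω
Branch 2 (−jX_C): Z₂ = −j40.16 Ω
Parallel: Z = Z₁Z₂/(Z₁+Z₂), |Z| = 137.1 Ω, ∠Z = 14.86°
cos φ = cos(14.86°) = 0.9665

0.9665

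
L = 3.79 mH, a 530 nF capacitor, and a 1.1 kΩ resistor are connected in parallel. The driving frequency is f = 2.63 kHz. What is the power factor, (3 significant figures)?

ω = 2πf = 16520 rad/s
X_L = ωL = 62.6 Ω
X_C = 1/(ωC) = 114 Ω
Parallel: admittances add. Y = 1/R + 1/(jωL) + jωC
Y = (0.000909 − j0.00721) S
|Y| = 0.00727 S → |Z| = 1/|Y| = 138 Ω, ∠Z = −∠Y = 82.8°
cos φ = cos(82.8°) = 0.125

0.125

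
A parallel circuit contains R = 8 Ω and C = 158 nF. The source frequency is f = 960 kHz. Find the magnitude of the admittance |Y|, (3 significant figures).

961 mS

ω = 2πf = 6.032e+06 rad/s
X_C = 1/(ωC) = 1.05 Ω
Parallel: admittances add. Y = 1/R + jωC
Y = (0.125 + j0.953) S
|Y| = 0.961 S → |Z| = 1/|Y| = 1.04 Ω, ∠Z = −∠Y = -82.5°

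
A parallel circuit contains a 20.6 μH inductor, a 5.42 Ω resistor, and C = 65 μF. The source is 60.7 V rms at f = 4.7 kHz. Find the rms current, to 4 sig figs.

20.14 A

ω = 2πf = 29530 rad/s
X_L = ωL = 0.6083 Ω
X_C = 1/(ωC) = 0.5210 Ω
Parallel: admittances add. Y = 1/R + 1/(jωL) + jωC
Y = (0.1845 + j0.2757) S
|Y| = 0.3317 S → |Z| = 1/|Y| = 3.014 Ω, ∠Z = −∠Y = -56.21°
I = V/|Z| = 60.7/3.014 = 20.14 A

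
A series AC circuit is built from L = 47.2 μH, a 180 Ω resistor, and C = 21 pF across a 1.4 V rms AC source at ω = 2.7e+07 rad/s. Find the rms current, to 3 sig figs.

2.69 mA

X_L = ωL = 1270 Ω
X_C = 1/(ωC) = 1760 Ω
Net reactance X = X_L − X_C = -489 Ω
Z = 180 − j489 Ω
|Z| = √(180² + 489²) = 521 Ω
I = V/|Z| = 1.4/521 = 2.69 mA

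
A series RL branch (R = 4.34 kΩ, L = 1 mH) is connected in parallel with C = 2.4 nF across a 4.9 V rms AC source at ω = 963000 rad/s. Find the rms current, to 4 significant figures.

X_L = ωL = 963.0 Ω
X_C = 1/(ωC) = 432.7 Ω
Branch 1 (R+jX_L): Z₁ = 4340 + j963.0 Ω, |Z₁| = 4446 Ω
Branch 2 (−jX_C): Z₂ = −j432.7 Ω
Parallel: Z = Z₁Z₂/(Z₁+Z₂), |Z| = 439.9 Ω, ∠Z = -84.46°
I = V/|Z| = 4.9/439.9 = 11.14 mA

11.14 mA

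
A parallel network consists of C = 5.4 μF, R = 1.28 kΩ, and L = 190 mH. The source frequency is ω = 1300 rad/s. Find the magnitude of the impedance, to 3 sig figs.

325 Ω

X_L = ωL = 247 Ω
X_C = 1/(ωC) = 142 Ω
Parallel: admittances add. Y = 1/R + 1/(jωL) + jωC
Y = (0.000781 + j0.00297) S
|Y| = 0.00307 S → |Z| = 1/|Y| = 325 Ω, ∠Z = −∠Y = -75.3°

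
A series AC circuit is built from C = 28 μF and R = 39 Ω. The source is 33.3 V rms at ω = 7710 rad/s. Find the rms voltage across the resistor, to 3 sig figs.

33.1 V

X_C = 1/(ωC) = 4.63 Ω
Z = 39.0 − j4.63 Ω
|Z| = √(39.0² + 4.63²) = 39.3 Ω
I = V/|Z| = 848 mA
V_R = I·|Z_R| = 0.848 × 39.0 = 33.1 V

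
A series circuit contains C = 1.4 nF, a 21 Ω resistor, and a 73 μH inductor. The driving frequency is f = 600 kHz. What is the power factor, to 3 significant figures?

ω = 2πf = 3.77e+06 rad/s
X_L = ωL = 275 Ω
X_C = 1/(ωC) = 189 Ω
Net reactance X = X_L − X_C = 85.7 Ω
Z = 21.0 + j85.7 Ω
|Z| = √(21.0² + 85.7²) = 88.3 Ω
∠Z = arctan(85.7/21.0) = 76.2°
cos φ = cos(76.2°) = 0.238

0.238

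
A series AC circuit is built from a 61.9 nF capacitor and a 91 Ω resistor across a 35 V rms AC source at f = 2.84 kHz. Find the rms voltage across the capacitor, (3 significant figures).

34.8 V

ω = 2πf = 17840 rad/s
X_C = 1/(ωC) = 905 Ω
Z = 91.0 − j905 Ω
|Z| = √(91.0² + 905²) = 910 Ω
I = V/|Z| = 38.5 mA
V_C = I·|Z_C| = 0.0385 × 905 = 34.8 V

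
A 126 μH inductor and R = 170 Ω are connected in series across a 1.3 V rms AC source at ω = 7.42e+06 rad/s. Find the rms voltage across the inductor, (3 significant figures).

X_L = ωL = 935 Ω
Z = 170 + j935 Ω
|Z| = √(170² + 935²) = 950 Ω
I = V/|Z| = 1.37 mA
V_L = I·|Z_L| = 0.00137 × 935 = 1.28 V

1.28 V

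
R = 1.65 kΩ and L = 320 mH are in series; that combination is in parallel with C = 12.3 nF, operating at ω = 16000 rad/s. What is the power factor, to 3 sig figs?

0.944

X_L = ωL = 5120 Ω
X_C = 1/(ωC) = 5080 Ω
Branch 1 (R+jX_L): Z₁ = 1650 + j5120 Ω, |Z₁| = 5380 Ω
Branch 2 (−jX_C): Z₂ = −j5080 Ω
Parallel: Z = Z₁Z₂/(Z₁+Z₂), |Z| = 16600 Ω, ∠Z = -19.2°
cos φ = cos(-19.2°) = 0.944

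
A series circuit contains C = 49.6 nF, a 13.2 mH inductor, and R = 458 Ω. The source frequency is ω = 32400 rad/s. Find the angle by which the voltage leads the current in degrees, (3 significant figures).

X_L = ωL = 428 Ω
X_C = 1/(ωC) = 622 Ω
Net reactance X = X_L − X_C = -195 Ω
Z = 458 − j195 Ω
|Z| = √(458² + 195²) = 498 Ω
∠Z = arctan(-195/458) = -23.0°

-23.0°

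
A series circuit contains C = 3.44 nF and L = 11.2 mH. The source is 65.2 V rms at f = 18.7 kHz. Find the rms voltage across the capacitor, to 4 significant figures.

139.3 V

ω = 2πf = 117500 rad/s
X_L = ωL = 1316 Ω
X_C = 1/(ωC) = 2474 Ω
Net reactance X = X_L − X_C = -1158 Ω
Z = − j1158 Ω
|Z| = √(0² + 1158²) = 1158 Ω
I = V/|Z| = 56.30 mA
V_C = I·|Z_C| = 0.05630 × 2474 = 139.3 V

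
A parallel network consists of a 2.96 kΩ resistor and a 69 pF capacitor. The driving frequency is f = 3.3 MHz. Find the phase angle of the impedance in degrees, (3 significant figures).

ω = 2πf = 2.073e+07 rad/s
X_C = 1/(ωC) = 699 Ω
Parallel: admittances add. Y = 1/R + jωC
Y = (0.000338 + j0.00143) S
|Y| = 0.00147 S → |Z| = 1/|Y| = 680 Ω, ∠Z = −∠Y = -76.7°

-76.7°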